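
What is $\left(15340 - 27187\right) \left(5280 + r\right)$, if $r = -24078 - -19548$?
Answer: $-8885250$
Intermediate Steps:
$r = -4530$ ($r = -24078 + 19548 = -4530$)
$\left(15340 - 27187\right) \left(5280 + r\right) = \left(15340 - 27187\right) \left(5280 - 4530\right) = \left(-11847\right) 750 = -8885250$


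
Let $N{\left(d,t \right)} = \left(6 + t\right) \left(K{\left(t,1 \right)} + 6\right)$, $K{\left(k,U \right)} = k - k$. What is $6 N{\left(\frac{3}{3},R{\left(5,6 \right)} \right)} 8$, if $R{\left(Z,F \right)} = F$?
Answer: $3456$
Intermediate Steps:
$K{\left(k,U \right)} = 0$
$N{\left(d,t \right)} = 36 + 6 t$ ($N{\left(d,t \right)} = \left(6 + t\right) \left(0 + 6\right) = \left(6 + t\right) 6 = 36 + 6 t$)
$6 N{\left(\frac{3}{3},R{\left(5,6 \right)} \right)} 8 = 6 \left(36 + 6 \cdot 6\right) 8 = 6 \left(36 + 36\right) 8 = 6 \cdot 72 \cdot 8 = 432 \cdot 8 = 3456$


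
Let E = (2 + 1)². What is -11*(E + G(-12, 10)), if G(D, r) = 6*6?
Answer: -495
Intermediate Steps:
G(D, r) = 36
E = 9 (E = 3² = 9)
-11*(E + G(-12, 10)) = -11*(9 + 36) = -11*45 = -495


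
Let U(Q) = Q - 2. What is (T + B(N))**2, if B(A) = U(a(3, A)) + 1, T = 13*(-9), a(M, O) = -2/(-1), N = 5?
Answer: 13456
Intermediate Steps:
a(M, O) = 2 (a(M, O) = -2*(-1) = 2)
U(Q) = -2 + Q
T = -117
B(A) = 1 (B(A) = (-2 + 2) + 1 = 0 + 1 = 1)
(T + B(N))**2 = (-117 + 1)**2 = (-116)**2 = 13456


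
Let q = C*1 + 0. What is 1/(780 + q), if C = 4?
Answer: 1/784 ≈ 0.0012755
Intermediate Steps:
q = 4 (q = 4*1 + 0 = 4 + 0 = 4)
1/(780 + q) = 1/(780 + 4) = 1/784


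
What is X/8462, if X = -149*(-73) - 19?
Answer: 5429/4231 ≈ 1.2831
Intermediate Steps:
X = 10858 (X = 10877 - 19 = 10858)
X/8462 = 10858/8462 = 10858*(1/8462) = 5429/4231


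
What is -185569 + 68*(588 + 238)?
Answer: -129401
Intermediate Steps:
-185569 + 68*(588 + 238) = -185569 + 68*826 = -185569 + 56168 = -129401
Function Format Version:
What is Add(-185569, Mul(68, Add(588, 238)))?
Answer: -129401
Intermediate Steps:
Add(-185569, Mul(68, Add(588, 238))) = Add(-185569, Mul(68, 826)) = Add(-185569, 56168) = -129401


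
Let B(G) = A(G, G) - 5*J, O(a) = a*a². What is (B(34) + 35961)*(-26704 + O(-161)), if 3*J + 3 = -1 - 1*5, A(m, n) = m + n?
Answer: -151384259340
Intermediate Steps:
O(a) = a³
J = -3 (J = -1 + (-1 - 1*5)/3 = -1 + (-1 - 5)/3 = -1 + (⅓)*(-6) = -1 - 2 = -3)
B(G) = 15 + 2*G (B(G) = (G + G) - 5*(-3) = 2*G + 15 = 15 + 2*G)
(B(34) + 35961)*(-26704 + O(-161)) = ((15 + 2*34) + 35961)*(-26704 + (-161)³) = ((15 + 68) + 35961)*(-26704 - 4173281) = (83 + 35961)*(-4199985) = 36044*(-4199985) = -151384259340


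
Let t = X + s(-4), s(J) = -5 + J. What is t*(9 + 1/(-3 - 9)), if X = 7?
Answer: -107/6 ≈ -17.833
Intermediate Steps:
t = -2 (t = 7 + (-5 - 4) = 7 - 9 = -2)
t*(9 + 1/(-3 - 9)) = -2*(9 + 1/(-3 - 9)) = -2*(9 + 1/(-12)) = -2*(9 - 1/12) = -2*107/12 = -107/6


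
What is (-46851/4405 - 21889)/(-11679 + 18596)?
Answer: -96467896/30469385 ≈ -3.1661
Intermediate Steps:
(-46851/4405 - 21889)/(-11679 + 18596) = (-46851*1/4405 - 21889)/6917 = (-46851/4405 - 21889)*(1/6917) = -96467896/4405*1/6917 = -96467896/30469385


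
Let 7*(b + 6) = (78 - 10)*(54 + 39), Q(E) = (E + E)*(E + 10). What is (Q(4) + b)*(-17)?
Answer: -120122/7 ≈ -17160.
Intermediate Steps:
Q(E) = 2*E*(10 + E) (Q(E) = (2*E)*(10 + E) = 2*E*(10 + E))
b = 6282/7 (b = -6 + ((78 - 10)*(54 + 39))/7 = -6 + (68*93)/7 = -6 + (⅐)*6324 = -6 + 6324/7 = 6282/7 ≈ 897.43)
(Q(4) + b)*(-17) = (2*4*(10 + 4) + 6282/7)*(-17) = (2*4*14 + 6282/7)*(-17) = (112 + 6282/7)*(-17) = (7066/7)*(-17) = -120122/7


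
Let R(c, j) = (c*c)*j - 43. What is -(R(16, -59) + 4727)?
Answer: 10420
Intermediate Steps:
R(c, j) = -43 + j*c**2 (R(c, j) = c**2*j - 43 = j*c**2 - 43 = -43 + j*c**2)
-(R(16, -59) + 4727) = -((-43 - 59*16**2) + 4727) = -((-43 - 59*256) + 4727) = -((-43 - 15104) + 4727) = -(-15147 + 4727) = -1*(-10420) = 10420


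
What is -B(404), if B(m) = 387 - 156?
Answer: -231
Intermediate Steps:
B(m) = 231
-B(404) = -1*231 = -231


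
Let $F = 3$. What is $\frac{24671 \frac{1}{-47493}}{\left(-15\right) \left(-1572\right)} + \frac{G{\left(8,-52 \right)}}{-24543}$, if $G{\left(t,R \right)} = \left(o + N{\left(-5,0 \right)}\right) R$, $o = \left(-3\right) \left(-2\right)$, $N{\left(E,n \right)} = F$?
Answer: $\frac{2154323669}{113108378940} \approx 0.019047$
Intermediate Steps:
$N{\left(E,n \right)} = 3$
$o = 6$
$G{\left(t,R \right)} = 9 R$ ($G{\left(t,R \right)} = \left(6 + 3\right) R = 9 R$)
$\frac{24671 \frac{1}{-47493}}{\left(-15\right) \left(-1572\right)} + \frac{G{\left(8,-52 \right)}}{-24543} = \frac{24671 \frac{1}{-47493}}{\left(-15\right) \left(-1572\right)} + \frac{9 \left(-52\right)}{-24543} = \frac{24671 \left(- \frac{1}{47493}\right)}{23580} - - \frac{52}{2727} = \left(- \frac{24671}{47493}\right) \frac{1}{23580} + \frac{52}{2727} = - \frac{24671}{1119884940} + \frac{52}{2727} = \frac{2154323669}{113108378940}$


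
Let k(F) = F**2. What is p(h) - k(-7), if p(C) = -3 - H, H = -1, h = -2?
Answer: -51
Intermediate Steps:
p(C) = -2 (p(C) = -3 - 1*(-1) = -3 + 1 = -2)
p(h) - k(-7) = -2 - 1*(-7)**2 = -2 - 1*49 = -2 - 49 = -51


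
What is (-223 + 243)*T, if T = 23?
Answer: 460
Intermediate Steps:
(-223 + 243)*T = (-223 + 243)*23 = 20*23 = 460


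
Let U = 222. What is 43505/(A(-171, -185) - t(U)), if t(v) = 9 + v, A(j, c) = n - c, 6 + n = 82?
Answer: 8701/6 ≈ 1450.2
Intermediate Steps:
n = 76 (n = -6 + 82 = 76)
A(j, c) = 76 - c
43505/(A(-171, -185) - t(U)) = 43505/((76 - 1*(-185)) - (9 + 222)) = 43505/((76 + 185) - 1*231) = 43505/(261 - 231) = 43505/30 = 43505*(1/30) = 8701/6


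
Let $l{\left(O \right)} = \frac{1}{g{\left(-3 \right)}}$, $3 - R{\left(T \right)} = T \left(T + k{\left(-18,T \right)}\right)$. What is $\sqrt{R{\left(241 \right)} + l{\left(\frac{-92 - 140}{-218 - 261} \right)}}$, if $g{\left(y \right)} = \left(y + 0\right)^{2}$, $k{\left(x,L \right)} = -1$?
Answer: $\frac{2 i \sqrt{130133}}{3} \approx 240.49 i$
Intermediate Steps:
$g{\left(y \right)} = y^{2}$
$R{\left(T \right)} = 3 - T \left(-1 + T\right)$ ($R{\left(T \right)} = 3 - T \left(T - 1\right) = 3 - T \left(-1 + T\right)$)
$l{\left(O \right)} = \frac{1}{9}$ ($l{\left(O \right)} = \frac{1}{\left(-3\right)^{2}} = \frac{1}{9}$)
$\sqrt{R{\left(241 \right)} + l{\left(\frac{-92 - 140}{-218 - 261} \right)}} = \sqrt{\left(3 + 241 - 241^{2}\right) + \frac{1}{9}} = \sqrt{\left(3 + 241 - 58081\right) + \frac{1}{9}} = \sqrt{-57837 + \frac{1}{9}} = \sqrt{- \frac{520532}{9}} = \frac{2 i \sqrt{130133}}{3}$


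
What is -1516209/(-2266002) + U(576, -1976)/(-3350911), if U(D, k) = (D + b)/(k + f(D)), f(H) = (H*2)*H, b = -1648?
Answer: 140052370465197457/209310821495931978 ≈ 0.66911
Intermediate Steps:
f(H) = 2*H² (f(H) = (2*H)*H = 2*H²)
U(D, k) = (-1648 + D)/(k + 2*D²) (U(D, k) = (D - 1648)/(k + 2*D²) = (-1648 + D)/(k + 2*D²))
-1516209/(-2266002) + U(576, -1976)/(-3350911) = -1516209/(-2266002) + ((-1648 + 576)/(-1976 + 2*576²))/(-3350911) = -1516209*(-1/2266002) + (-1072/(-1976 + 2*331776))*(-1/3350911) = 505403/755334 + (-1072/(-1976 + 663552))*(-1/3350911) = 505403/755334 + (-1072/661576)*(-1/3350911) = 505403/755334 + ((1/661576)*(-1072))*(-1/3350911) = 505403/755334 - 134/82697*(-1/3350911) = 505403/755334 + 134/277110286967 = 140052370465197457/209310821495931978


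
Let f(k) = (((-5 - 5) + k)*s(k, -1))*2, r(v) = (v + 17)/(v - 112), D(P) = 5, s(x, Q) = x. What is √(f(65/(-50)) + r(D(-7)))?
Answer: √33401762/1070 ≈ 5.4013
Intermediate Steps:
r(v) = (17 + v)/(-112 + v)
f(k) = 2*k*(-10 + k) (f(k) = (((-5 - 5) + k)*k)*2 = ((-10 + k)*k)*2 = (k*(-10 + k))*2 = 2*k*(-10 + k))
√(f(65/(-50)) + r(D(-7))) = √(2*(65/(-50))*(-10 + 65/(-50)) + (17 + 5)/(-112 + 5)) = √(2*(65*(-1/50))*(-10 + 65*(-1/50)) + 22/(-107)) = √(2*(-13/10)*(-10 - 13/10) - 1/107*22) = √(2*(-13/10)*(-113/10) - 22/107) = √(1469/50 - 22/107) = √(156083/5350) = √33401762/1070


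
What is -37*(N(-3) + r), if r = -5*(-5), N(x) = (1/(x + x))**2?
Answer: -33337/36 ≈ -926.03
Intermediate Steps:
N(x) = 1/(4*x**2) (N(x) = (1/(2*x))**2 = 1/(4*x**2))
r = 25
-37*(N(-3) + r) = -37*((1/4)/(-3)**2 + 25) = -37*((1/4)*(1/9) + 25) = -37*(1/36 + 25) = -37*901/36 = -33337/36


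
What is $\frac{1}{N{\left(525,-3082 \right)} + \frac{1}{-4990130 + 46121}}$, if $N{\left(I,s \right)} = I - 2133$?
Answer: $- \frac{4944009}{7949966473} \approx -0.00062189$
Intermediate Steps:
$N{\left(I,s \right)} = -2133 + I$
$\frac{1}{N{\left(525,-3082 \right)} + \frac{1}{-4990130 + 46121}} = \frac{1}{\left(-2133 + 525\right) + \frac{1}{-4990130 + 46121}} = \frac{1}{-1608 + \frac{1}{-4944009}} = \frac{1}{-1608 - \frac{1}{4944009}} = \frac{1}{- \frac{7949966473}{4944009}} = - \frac{4944009}{7949966473}$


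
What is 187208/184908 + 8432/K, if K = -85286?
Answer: 1800884654/1971257961 ≈ 0.91357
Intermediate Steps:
187208/184908 + 8432/K = 187208/184908 + 8432/(-85286) = 187208*(1/184908) + 8432*(-1/85286) = 46802/46227 - 4216/42643 = 1800884654/1971257961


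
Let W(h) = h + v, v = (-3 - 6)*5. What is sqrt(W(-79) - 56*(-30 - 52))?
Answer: 2*sqrt(1117) ≈ 66.843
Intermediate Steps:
v = -45 (v = -9*5 = -45)
W(h) = -45 + h (W(h) = h - 45 = -45 + h)
sqrt(W(-79) - 56*(-30 - 52)) = sqrt((-45 - 79) - 56*(-30 - 52)) = sqrt(-124 - 56*(-82)) = sqrt(-124 + 4592) = sqrt(4468) = 2*sqrt(1117)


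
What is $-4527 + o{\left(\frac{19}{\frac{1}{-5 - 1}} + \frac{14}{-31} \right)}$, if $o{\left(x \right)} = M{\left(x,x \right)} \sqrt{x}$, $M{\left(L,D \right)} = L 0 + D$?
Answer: $-4527 - \frac{7096 i \sqrt{27497}}{961} \approx -4527.0 - 1224.4 i$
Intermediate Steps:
$M{\left(L,D \right)} = D$ ($M{\left(L,D \right)} = 0 + D = D$)
$o{\left(x \right)} = x^{\frac{3}{2}}$ ($o{\left(x \right)} = x \sqrt{x} = x^{\frac{3}{2}}$)
$-4527 + o{\left(\frac{19}{\frac{1}{-5 - 1}} + \frac{14}{-31} \right)} = -4527 + \left(\frac{19}{\frac{1}{-5 - 1}} + \frac{14}{-31}\right)^{\frac{3}{2}} = -4527 + \left(\frac{19}{\frac{1}{-6}} + 14 \left(- \frac{1}{31}\right)\right)^{\frac{3}{2}} = -4527 + \left(\frac{19}{- \frac{1}{6}} - \frac{14}{31}\right)^{\frac{3}{2}} = -4527 + \left(19 \left(-6\right) - \frac{14}{31}\right)^{\frac{3}{2}} = -4527 + \left(-114 - \frac{14}{31}\right)^{\frac{3}{2}} = -4527 + \left(- \frac{3548}{31}\right)^{\frac{3}{2}} = -4527 - \frac{7096 i \sqrt{27497}}{961}$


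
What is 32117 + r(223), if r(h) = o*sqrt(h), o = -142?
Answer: 32117 - 142*sqrt(223) ≈ 29997.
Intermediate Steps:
r(h) = -142*sqrt(h)
32117 + r(223) = 32117 - 142*sqrt(223)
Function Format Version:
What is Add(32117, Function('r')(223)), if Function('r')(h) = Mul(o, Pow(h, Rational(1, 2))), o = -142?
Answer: Add(32117, Mul(-142, Pow(223, Rational(1, 2)))) ≈ 29997.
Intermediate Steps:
Function('r')(h) = Mul(-142, Pow(h, Rational(1, 2)))
Add(32117, Function('r')(223)) = Add(32117, Mul(-142, Pow(223, Rational(1, 2))))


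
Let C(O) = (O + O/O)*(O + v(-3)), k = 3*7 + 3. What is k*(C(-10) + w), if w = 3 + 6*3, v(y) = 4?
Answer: 1800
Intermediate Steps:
k = 24 (k = 21 + 3 = 24)
C(O) = (1 + O)*(4 + O) (C(O) = (O + O/O)*(O + 4) = (O + 1)*(4 + O) = (1 + O)*(4 + O))
w = 21 (w = 3 + 18 = 21)
k*(C(-10) + w) = 24*((4 + (-10)² + 5*(-10)) + 21) = 24*((4 + 100 - 50) + 21) = 24*(54 + 21) = 24*75 = 1800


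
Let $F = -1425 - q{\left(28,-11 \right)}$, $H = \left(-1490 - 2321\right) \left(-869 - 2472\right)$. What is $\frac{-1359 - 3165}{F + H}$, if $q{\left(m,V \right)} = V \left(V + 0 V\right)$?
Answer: $- \frac{4524}{12731005} \approx -0.00035535$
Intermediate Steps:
$q{\left(m,V \right)} = V^{2}$ ($q{\left(m,V \right)} = V \left(V + 0\right) = V V = V^{2}$)
$H = 12732551$ ($H = \left(-3811\right) \left(-3341\right) = 12732551$)
$F = -1546$ ($F = -1425 - \left(-11\right)^{2} = -1425 - 121 = -1546$)
$\frac{-1359 - 3165}{F + H} = \frac{-1359 - 3165}{-1546 + 12732551} = - \frac{4524}{12731005}$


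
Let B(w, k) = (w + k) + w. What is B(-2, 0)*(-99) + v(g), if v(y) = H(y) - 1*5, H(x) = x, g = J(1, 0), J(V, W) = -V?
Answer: 390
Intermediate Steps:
B(w, k) = k + 2*w (B(w, k) = (k + w) + w = k + 2*w)
g = -1 (g = -1*1 = -1)
v(y) = -5 + y (v(y) = y - 1*5 = y - 5 = -5 + y)
B(-2, 0)*(-99) + v(g) = (0 + 2*(-2))*(-99) + (-5 - 1) = (0 - 4)*(-99) - 6 = -4*(-99) - 6 = 396 - 6 = 390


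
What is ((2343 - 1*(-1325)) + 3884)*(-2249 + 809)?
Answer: -10874880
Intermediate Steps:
((2343 - 1*(-1325)) + 3884)*(-2249 + 809) = ((2343 + 1325) + 3884)*(-1440) = (3668 + 3884)*(-1440) = 7552*(-1440) = -10874880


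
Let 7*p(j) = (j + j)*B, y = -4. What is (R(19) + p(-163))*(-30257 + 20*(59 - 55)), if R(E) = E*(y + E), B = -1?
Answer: -10005831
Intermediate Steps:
R(E) = E*(-4 + E)
p(j) = -2*j/7 (p(j) = ((j + j)*(-1))/7 = ((2*j)*(-1))/7 = (-2*j)/7 = -2*j/7)
(R(19) + p(-163))*(-30257 + 20*(59 - 55)) = (19*(-4 + 19) - 2/7*(-163))*(-30257 + 20*(59 - 55)) = (19*15 + 326/7)*(-30257 + 20*4) = (285 + 326/7)*(-30257 + 80) = (2321/7)*(-30177) = -10005831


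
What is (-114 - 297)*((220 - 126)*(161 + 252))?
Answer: -15955842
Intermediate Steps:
(-114 - 297)*((220 - 126)*(161 + 252)) = -38634*413 = -411*38822 = -15955842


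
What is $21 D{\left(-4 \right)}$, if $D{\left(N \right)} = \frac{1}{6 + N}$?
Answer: $\frac{21}{2} \approx 10.5$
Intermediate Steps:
$21 D{\left(-4 \right)} = \frac{21}{6 - 4} = \frac{21}{2}$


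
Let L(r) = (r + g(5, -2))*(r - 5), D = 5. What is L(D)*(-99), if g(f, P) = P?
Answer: 0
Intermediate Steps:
L(r) = (-5 + r)*(-2 + r) (L(r) = (r - 2)*(r - 5) = (-2 + r)*(-5 + r) = (-5 + r)*(-2 + r))
L(D)*(-99) = (10 + 5² - 7*5)*(-99) = (10 + 25 - 35)*(-99) = 0*(-99) = 0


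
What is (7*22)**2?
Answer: 23716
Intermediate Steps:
(7*22)**2 = 154**2 = 23716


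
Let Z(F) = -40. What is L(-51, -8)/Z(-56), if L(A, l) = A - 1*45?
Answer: 12/5 ≈ 2.4000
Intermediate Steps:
L(A, l) = -45 + A (L(A, l) = A - 45 = -45 + A)
L(-51, -8)/Z(-56) = (-45 - 51)/(-40) = -96*(-1/40) = 12/5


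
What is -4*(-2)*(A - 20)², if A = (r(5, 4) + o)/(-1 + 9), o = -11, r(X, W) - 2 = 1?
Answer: 3528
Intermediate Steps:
r(X, W) = 3 (r(X, W) = 2 + 1 = 3)
A = -1 (A = (3 - 11)/(-1 + 9) = -8/8 = -8*⅛ = -1)
-4*(-2)*(A - 20)² = -4*(-2)*(-1 - 20)² = -(-8)*(-21)² = -(-8)*441 = -1*(-3528) = 3528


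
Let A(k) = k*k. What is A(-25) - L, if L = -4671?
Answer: 5296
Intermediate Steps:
A(k) = k²
A(-25) - L = (-25)² - 1*(-4671) = 625 + 4671 = 5296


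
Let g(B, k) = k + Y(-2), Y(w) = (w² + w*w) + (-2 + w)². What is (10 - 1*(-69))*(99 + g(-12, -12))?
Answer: 8769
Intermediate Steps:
Y(w) = (-2 + w)² + 2*w² (Y(w) = (w² + w²) + (-2 + w)² = 2*w² + (-2 + w)² = (-2 + w)² + 2*w²)
g(B, k) = 24 + k (g(B, k) = k + ((-2 - 2)² + 2*(-2)²) = k + ((-4)² + 2*4) = k + (16 + 8) = k + 24 = 24 + k)
(10 - 1*(-69))*(99 + g(-12, -12)) = (10 - 1*(-69))*(99 + (24 - 12)) = (10 + 69)*(99 + 12) = 79*111 = 8769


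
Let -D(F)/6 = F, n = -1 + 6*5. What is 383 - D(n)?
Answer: 557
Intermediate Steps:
n = 29 (n = -1 + 30 = 29)
D(F) = -6*F
383 - D(n) = 383 - (-6)*29 = 383 - 1*(-174) = 383 + 174 = 557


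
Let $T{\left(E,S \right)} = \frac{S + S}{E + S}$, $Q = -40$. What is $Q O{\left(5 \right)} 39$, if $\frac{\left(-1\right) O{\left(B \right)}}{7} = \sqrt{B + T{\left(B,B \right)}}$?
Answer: $10920 \sqrt{6} \approx 26748.0$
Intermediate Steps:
$T{\left(E,S \right)} = \frac{2 S}{E + S}$
$O{\left(B \right)} = - 7 \sqrt{1 + B}$ ($O{\left(B \right)} = - 7 \sqrt{B + \frac{2 B}{B + B}} = - 7 \sqrt{B + \frac{2 B}{2 B}} = - 7 \sqrt{B + 2 B \frac{1}{2 B}} = - 7 \sqrt{B + 1} = - 7 \sqrt{1 + B}$)
$Q O{\left(5 \right)} 39 = - 40 \left(- 7 \sqrt{1 + 5}\right) 39 = - 40 \left(- 7 \sqrt{6}\right) 39 = 280 \sqrt{6} \cdot 39 = 10920 \sqrt{6}$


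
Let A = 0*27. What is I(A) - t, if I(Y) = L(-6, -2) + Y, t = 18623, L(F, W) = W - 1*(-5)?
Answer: -18620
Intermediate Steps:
L(F, W) = 5 + W (L(F, W) = W + 5 = 5 + W)
A = 0
I(Y) = 3 + Y (I(Y) = (5 - 2) + Y = 3 + Y)
I(A) - t = (3 + 0) - 1*18623 = 3 - 18623 = -18620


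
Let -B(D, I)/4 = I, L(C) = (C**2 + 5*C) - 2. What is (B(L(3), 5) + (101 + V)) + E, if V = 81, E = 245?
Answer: 407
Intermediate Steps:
L(C) = -2 + C**2 + 5*C
B(D, I) = -4*I
(B(L(3), 5) + (101 + V)) + E = (-4*5 + (101 + 81)) + 245 = (-20 + 182) + 245 = 162 + 245 = 407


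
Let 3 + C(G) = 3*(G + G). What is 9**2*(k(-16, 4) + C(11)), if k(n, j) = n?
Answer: 3807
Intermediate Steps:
C(G) = -3 + 6*G (C(G) = -3 + 3*(G + G) = -3 + 3*(2*G) = -3 + 6*G)
9**2*(k(-16, 4) + C(11)) = 9**2*(-16 + (-3 + 6*11)) = 81*(-16 + (-3 + 66)) = 81*(-16 + 63) = 81*47 = 3807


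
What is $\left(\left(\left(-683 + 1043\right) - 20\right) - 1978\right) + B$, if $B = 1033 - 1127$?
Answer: $-1732$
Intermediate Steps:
$B = -94$
$\left(\left(\left(-683 + 1043\right) - 20\right) - 1978\right) + B = \left(\left(\left(-683 + 1043\right) - 20\right) - 1978\right) - 94 = \left(\left(360 - 20\right) - 1978\right) - 94 = \left(340 - 1978\right) - 94 = -1638 - 94 = -1732$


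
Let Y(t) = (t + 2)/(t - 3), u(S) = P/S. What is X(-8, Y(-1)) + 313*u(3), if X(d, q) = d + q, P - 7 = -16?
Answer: -3789/4 ≈ -947.25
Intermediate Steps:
P = -9 (P = 7 - 16 = -9)
u(S) = -9/S
Y(t) = (2 + t)/(-3 + t)
X(-8, Y(-1)) + 313*u(3) = (-8 + (2 - 1)/(-3 - 1)) + 313*(-9/3) = (-8 + 1/(-4)) + 313*(-9*1/3) = (-8 - 1/4*1) + 313*(-3) = (-8 - 1/4) - 939 = -33/4 - 939 = -3789/4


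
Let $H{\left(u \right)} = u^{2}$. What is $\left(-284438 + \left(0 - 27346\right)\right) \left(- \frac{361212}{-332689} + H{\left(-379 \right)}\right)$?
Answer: $- \frac{14899578021990024}{332689} \approx -4.4785 \cdot 10^{10}$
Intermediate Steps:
$\left(-284438 + \left(0 - 27346\right)\right) \left(- \frac{361212}{-332689} + H{\left(-379 \right)}\right) = \left(-284438 + \left(0 - 27346\right)\right) \left(- \frac{361212}{-332689} + \left(-379\right)^{2}\right) = \left(-284438 + \left(0 - 27346\right)\right) \left(\left(-361212\right) \left(- \frac{1}{332689}\right) + 143641\right) = \left(-284438 - 27346\right) \left(\frac{361212}{332689} + 143641\right) = \left(-311784\right) \frac{47788141861}{332689} = - \frac{14899578021990024}{332689}$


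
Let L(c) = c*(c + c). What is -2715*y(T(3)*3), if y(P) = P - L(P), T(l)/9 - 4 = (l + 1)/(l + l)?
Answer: 85864590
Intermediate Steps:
L(c) = 2*c² (L(c) = c*(2*c) = 2*c²)
T(l) = 36 + 9*(1 + l)/(2*l) (T(l) = 36 + 9*((l + 1)/(l + l)) = 36 + 9*((1 + l)/((2*l))) = 36 + 9*((1 + l)*(1/(2*l))) = 36 + 9*((1 + l)/(2*l)) = 36 + 9*(1 + l)/(2*l))
y(P) = P - 2*P²
-2715*y(T(3)*3) = -2715*((9/2)*(1 + 9*3)/3)*3*(1 - 2*(9/2)*(1 + 9*3)/3*3) = -2715*((9/2)*(⅓)*(1 + 27))*3*(1 - 2*(9/2)*(⅓)*(1 + 27)*3) = -2715*((9/2)*(⅓)*28)*3*(1 - 2*(9/2)*(⅓)*28*3) = -2715*42*3*(1 - 84*3) = -342090*(1 - 2*126) = -342090*(1 - 252) = -342090*(-251) = -2715*(-31626) = 85864590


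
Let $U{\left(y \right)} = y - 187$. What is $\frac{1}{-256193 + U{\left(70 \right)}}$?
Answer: $- \frac{1}{256310} \approx -3.9015 \cdot 10^{-6}$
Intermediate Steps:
$U{\left(y \right)} = -187 + y$
$\frac{1}{-256193 + U{\left(70 \right)}} = \frac{1}{-256193 + \left(-187 + 70\right)} = \frac{1}{-256193 - 117} = \frac{1}{-256310} = - \frac{1}{256310}$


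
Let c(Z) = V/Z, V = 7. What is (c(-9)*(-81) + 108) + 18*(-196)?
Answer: -3357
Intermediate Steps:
c(Z) = 7/Z
(c(-9)*(-81) + 108) + 18*(-196) = ((7/(-9))*(-81) + 108) + 18*(-196) = ((7*(-⅑))*(-81) + 108) - 3528 = (-7/9*(-81) + 108) - 3528 = (63 + 108) - 3528 = 171 - 3528 = -3357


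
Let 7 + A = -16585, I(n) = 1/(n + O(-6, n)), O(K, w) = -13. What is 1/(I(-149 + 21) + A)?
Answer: -141/2339473 ≈ -6.0270e-5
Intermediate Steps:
I(n) = 1/(-13 + n) (I(n) = 1/(n - 13) = 1/(-13 + n))
A = -16592 (A = -7 - 16585 = -16592)
1/(I(-149 + 21) + A) = 1/(1/(-13 + (-149 + 21)) - 16592) = 1/(1/(-13 - 128) - 16592) = 1/(1/(-141) - 16592) = 1/(-1/141 - 16592) = 1/(-2339473/141) = -141/2339473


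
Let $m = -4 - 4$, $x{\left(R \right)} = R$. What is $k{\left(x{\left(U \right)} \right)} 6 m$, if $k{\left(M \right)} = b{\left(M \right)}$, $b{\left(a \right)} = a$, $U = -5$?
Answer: $240$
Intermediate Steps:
$k{\left(M \right)} = M$
$m = -8$
$k{\left(x{\left(U \right)} \right)} 6 m = \left(-5\right) 6 \left(-8\right) = \left(-30\right) \left(-8\right) = 240$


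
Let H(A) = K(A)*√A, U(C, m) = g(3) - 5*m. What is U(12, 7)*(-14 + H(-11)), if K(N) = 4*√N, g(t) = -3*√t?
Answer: 2030 + 174*√3 ≈ 2331.4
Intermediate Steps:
U(C, m) = -5*m - 3*√3 (U(C, m) = -3*√3 - 5*m = -5*m - 3*√3)
H(A) = 4*A (H(A) = (4*√A)*√A = 4*A)
U(12, 7)*(-14 + H(-11)) = (-5*7 - 3*√3)*(-14 + 4*(-11)) = (-35 - 3*√3)*(-14 - 44) = (-35 - 3*√3)*(-58) = 2030 + 174*√3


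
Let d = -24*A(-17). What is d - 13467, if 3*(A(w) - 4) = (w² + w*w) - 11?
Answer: -18099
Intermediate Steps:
A(w) = ⅓ + 2*w²/3 (A(w) = 4 + ((w² + w*w) - 11)/3 = 4 + ((w² + w²) - 11)/3 = 4 + (2*w² - 11)/3 = 4 + (-11 + 2*w²)/3 = 4 + (-11/3 + 2*w²/3) = ⅓ + 2*w²/3)
d = -4632 (d = -24*(⅓ + (⅔)*(-17)²) = -24*(⅓ + (⅔)*289) = -24*(⅓ + 578/3) = -24*193 = -4632)
d - 13467 = -4632 - 13467 = -18099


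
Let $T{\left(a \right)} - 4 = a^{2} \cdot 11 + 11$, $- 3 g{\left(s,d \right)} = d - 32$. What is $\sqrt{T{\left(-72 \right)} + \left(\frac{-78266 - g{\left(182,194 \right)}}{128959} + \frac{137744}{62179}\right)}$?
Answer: $\frac{\sqrt{3667540615115611657869147}}{8018541661} \approx 238.83$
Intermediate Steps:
$g{\left(s,d \right)} = \frac{32}{3} - \frac{d}{3}$ ($g{\left(s,d \right)} = - \frac{d - 32}{3} = - \frac{-32 + d}{3} = \frac{32}{3} - \frac{d}{3}$)
$T{\left(a \right)} = 15 + 11 a^{2}$ ($T{\left(a \right)} = 4 + \left(a^{2} \cdot 11 + 11\right) = 4 + \left(11 a^{2} + 11\right) = 4 + \left(11 + 11 a^{2}\right) = 15 + 11 a^{2}$)
$\sqrt{T{\left(-72 \right)} + \left(\frac{-78266 - g{\left(182,194 \right)}}{128959} + \frac{137744}{62179}\right)} = \sqrt{\left(15 + 11 \left(-72\right)^{2}\right) + \left(\frac{-78266 - \left(\frac{32}{3} - \frac{194}{3}\right)}{128959} + \frac{137744}{62179}\right)} = \sqrt{\left(15 + 11 \cdot 5184\right) + \left(\left(-78266 - \left(\frac{32}{3} - \frac{194}{3}\right)\right) \frac{1}{128959} + 137744 \cdot \frac{1}{62179}\right)} = \sqrt{\left(15 + 57024\right) + \left(\left(-78266 - -54\right) \frac{1}{128959} + \frac{137744}{62179}\right)} = \sqrt{57039 + \left(\left(-78266 + 54\right) \frac{1}{128959} + \frac{137744}{62179}\right)} = \sqrt{57039 + \left(\left(-78212\right) \frac{1}{128959} + \frac{137744}{62179}\right)} = \sqrt{57039 + \left(- \frac{78212}{128959} + \frac{137744}{62179}\right)} = \sqrt{57039 + \frac{12900184548}{8018541661}} = \sqrt{\frac{457382497986327}{8018541661}} = \frac{\sqrt{3667540615115611657869147}}{8018541661}$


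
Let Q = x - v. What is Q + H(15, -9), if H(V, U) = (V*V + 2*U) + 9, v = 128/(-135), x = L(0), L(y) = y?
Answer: 29288/135 ≈ 216.95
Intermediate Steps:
x = 0
v = -128/135 (v = 128*(-1/135) = -128/135 ≈ -0.94815)
Q = 128/135 (Q = 0 - 1*(-128/135) = 0 + 128/135 = 128/135 ≈ 0.94815)
H(V, U) = 9 + V² + 2*U (H(V, U) = (V² + 2*U) + 9 = 9 + V² + 2*U)
Q + H(15, -9) = 128/135 + (9 + 15² + 2*(-9)) = 128/135 + (9 + 225 - 18) = 128/135 + 216 = 29288/135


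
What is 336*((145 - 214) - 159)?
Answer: -76608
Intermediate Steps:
336*((145 - 214) - 159) = 336*(-69 - 159) = 336*(-228) = -76608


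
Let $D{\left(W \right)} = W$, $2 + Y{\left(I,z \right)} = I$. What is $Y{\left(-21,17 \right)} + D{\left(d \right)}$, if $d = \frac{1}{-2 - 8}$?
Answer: $- \frac{231}{10} \approx -23.1$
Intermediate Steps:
$Y{\left(I,z \right)} = -2 + I$
$d = - \frac{1}{10}$ ($d = \frac{1}{-10} = - \frac{1}{10} \approx -0.1$)
$Y{\left(-21,17 \right)} + D{\left(d \right)} = \left(-2 - 21\right) - \frac{1}{10} = -23 - \frac{1}{10} = - \frac{231}{10}$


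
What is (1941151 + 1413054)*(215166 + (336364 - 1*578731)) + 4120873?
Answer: -91233609332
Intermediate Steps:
(1941151 + 1413054)*(215166 + (336364 - 1*578731)) + 4120873 = 3354205*(215166 + (336364 - 578731)) + 4120873 = 3354205*(215166 - 242367) + 4120873 = 3354205*(-27201) + 4120873 = -91237730205 + 4120873 = -91233609332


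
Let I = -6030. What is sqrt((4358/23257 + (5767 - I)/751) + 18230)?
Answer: sqrt(5566118518406005079)/17466007 ≈ 135.08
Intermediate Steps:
sqrt((4358/23257 + (5767 - I)/751) + 18230) = sqrt((4358/23257 + (5767 - 1*(-6030))/751) + 18230) = sqrt((4358*(1/23257) + (5767 + 6030)*(1/751)) + 18230) = sqrt((4358/23257 + 11797*(1/751)) + 18230) = sqrt((4358/23257 + 11797/751) + 18230) = sqrt(277635687/17466007 + 18230) = sqrt(318682943297/17466007) = sqrt(5566118518406005079)/17466007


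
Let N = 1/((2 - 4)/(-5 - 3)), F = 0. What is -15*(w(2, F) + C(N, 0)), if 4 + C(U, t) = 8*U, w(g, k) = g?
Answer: -450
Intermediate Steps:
N = 4 (N = 1/(-2/(-8)) = 1/(-2*(-⅛)) = 1/(¼) = 4)
C(U, t) = -4 + 8*U
-15*(w(2, F) + C(N, 0)) = -15*(2 + (-4 + 8*4)) = -15*(2 + (-4 + 32)) = -15*(2 + 28) = -15*30 = -450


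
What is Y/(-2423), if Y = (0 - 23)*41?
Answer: 943/2423 ≈ 0.38919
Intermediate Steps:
Y = -943 (Y = -23*41 = -943)
Y/(-2423) = -943/(-2423) = -943*(-1/2423) = 943/2423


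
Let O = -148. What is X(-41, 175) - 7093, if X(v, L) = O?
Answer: -7241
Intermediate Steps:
X(v, L) = -148
X(-41, 175) - 7093 = -148 - 7093 = -7241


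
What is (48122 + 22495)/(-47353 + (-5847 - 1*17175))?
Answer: -70617/70375 ≈ -1.0034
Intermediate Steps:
(48122 + 22495)/(-47353 + (-5847 - 1*17175)) = 70617/(-47353 + (-5847 - 17175)) = 70617/(-47353 - 23022) = 70617/(-70375) = 70617*(-1/70375) = -70617/70375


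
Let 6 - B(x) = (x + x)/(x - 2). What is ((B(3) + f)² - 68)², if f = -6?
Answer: 1024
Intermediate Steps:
B(x) = 6 - 2*x/(-2 + x) (B(x) = 6 - (x + x)/(x - 2) = 6 - 2*x/(-2 + x))
((B(3) + f)² - 68)² = ((4*(-3 + 3)/(-2 + 3) - 6)² - 68)² = ((4*0/1 - 6)² - 68)² = ((4*1*0 - 6)² - 68)² = ((0 - 6)² - 68)² = ((-6)² - 68)² = (36 - 68)² = (-32)² = 1024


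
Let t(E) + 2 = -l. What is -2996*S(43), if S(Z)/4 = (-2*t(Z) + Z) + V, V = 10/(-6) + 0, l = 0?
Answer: -1629824/3 ≈ -5.4328e+5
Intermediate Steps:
V = -5/3 (V = 10*(-⅙) + 0 = -5/3 + 0 = -5/3 ≈ -1.6667)
t(E) = -2 (t(E) = -2 - 1*0 = -2 + 0 = -2)
S(Z) = 28/3 + 4*Z (S(Z) = 4*((-2*(-2) + Z) - 5/3) = 4*((4 + Z) - 5/3) = 4*(7/3 + Z) = 28/3 + 4*Z)
-2996*S(43) = -2996*(28/3 + 4*43) = -2996*(28/3 + 172) = -2996*544/3 = -1629824/3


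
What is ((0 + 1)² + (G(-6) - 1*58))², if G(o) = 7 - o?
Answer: 1936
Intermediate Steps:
((0 + 1)² + (G(-6) - 1*58))² = ((0 + 1)² + ((7 - 1*(-6)) - 1*58))² = (1² + ((7 + 6) - 58))² = (1 + (13 - 58))² = (1 - 45)² = (-44)² = 1936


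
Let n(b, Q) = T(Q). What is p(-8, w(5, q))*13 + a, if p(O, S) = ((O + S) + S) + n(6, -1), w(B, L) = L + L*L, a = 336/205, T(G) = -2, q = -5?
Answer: 80286/205 ≈ 391.64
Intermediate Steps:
n(b, Q) = -2
a = 336/205 (a = 336*(1/205) = 336/205 ≈ 1.6390)
w(B, L) = L + L²
p(O, S) = -2 + O + 2*S (p(O, S) = ((O + S) + S) - 2 = (O + 2*S) - 2 = -2 + O + 2*S)
p(-8, w(5, q))*13 + a = (-2 - 8 + 2*(-5*(1 - 5)))*13 + 336/205 = (-2 - 8 + 2*(-5*(-4)))*13 + 336/205 = (-2 - 8 + 2*20)*13 + 336/205 = (-2 - 8 + 40)*13 + 336/205 = 30*13 + 336/205 = 390 + 336/205 = 80286/205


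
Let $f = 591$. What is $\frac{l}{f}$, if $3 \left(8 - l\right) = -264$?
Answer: $\frac{32}{197} \approx 0.16244$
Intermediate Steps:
$l = 96$ ($l = 8 - -88 = 8 + 88 = 96$)
$\frac{l}{f} = \frac{96}{591} = 96 \cdot \frac{1}{591} = \frac{32}{197}$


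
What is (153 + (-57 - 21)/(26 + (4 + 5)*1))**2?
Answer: 27846729/1225 ≈ 22732.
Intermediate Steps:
(153 + (-57 - 21)/(26 + (4 + 5)*1))**2 = (153 - 78/(26 + 9*1))**2 = (153 - 78/(26 + 9))**2 = (153 - 78/35)**2 = (5277/35)**2 = 27846729/1225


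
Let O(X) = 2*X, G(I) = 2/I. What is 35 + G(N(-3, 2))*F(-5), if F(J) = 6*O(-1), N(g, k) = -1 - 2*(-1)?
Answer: 11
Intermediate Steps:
N(g, k) = 1 (N(g, k) = -1 + 2 = 1)
F(J) = -12 (F(J) = 6*(2*(-1)) = 6*(-2) = -12)
35 + G(N(-3, 2))*F(-5) = 35 + (2/1)*(-12) = 35 + (2*1)*(-12) = 35 + 2*(-12) = 35 - 24 = 11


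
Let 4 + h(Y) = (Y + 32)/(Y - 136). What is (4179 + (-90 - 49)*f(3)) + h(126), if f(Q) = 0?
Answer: 20796/5 ≈ 4159.2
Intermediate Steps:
h(Y) = -4 + (32 + Y)/(-136 + Y) (h(Y) = -4 + (Y + 32)/(Y - 136) = -4 + (32 + Y)/(-136 + Y))
(4179 + (-90 - 49)*f(3)) + h(126) = (4179 + (-90 - 49)*0) + 3*(192 - 1*126)/(-136 + 126) = (4179 - 139*0) + 3*(192 - 126)/(-10) = (4179 + 0) + 3*(-⅒)*66 = 4179 - 99/5 = 20796/5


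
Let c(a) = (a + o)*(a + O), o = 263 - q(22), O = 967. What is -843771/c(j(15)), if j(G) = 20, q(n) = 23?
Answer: -281257/85540 ≈ -3.2880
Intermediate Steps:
o = 240 (o = 263 - 1*23 = 263 - 23 = 240)
c(a) = (240 + a)*(967 + a) (c(a) = (a + 240)*(a + 967) = (240 + a)*(967 + a))
-843771/c(j(15)) = -843771/(232080 + 20² + 1207*20) = -843771/(232080 + 400 + 24140) = -843771/256620 = -843771*1/256620 = -281257/85540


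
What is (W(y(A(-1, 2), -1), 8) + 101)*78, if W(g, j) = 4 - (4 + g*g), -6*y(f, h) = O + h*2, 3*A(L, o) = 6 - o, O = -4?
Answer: 7800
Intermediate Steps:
A(L, o) = 2 - o/3 (A(L, o) = (6 - o)/3 = 2 - o/3)
y(f, h) = 2/3 - h/3 (y(f, h) = -(-4 + h*2)/6 = -(-4 + 2*h)/6 = 2/3 - h/3)
W(g, j) = -g**2 (W(g, j) = 4 - (4 + g**2) = 4 + (-4 - g**2) = -g**2)
(W(y(A(-1, 2), -1), 8) + 101)*78 = (-(2/3 - 1/3*(-1))**2 + 101)*78 = (-(2/3 + 1/3)**2 + 101)*78 = (-1*1**2 + 101)*78 = (-1*1 + 101)*78 = (-1 + 101)*78 = 100*78 = 7800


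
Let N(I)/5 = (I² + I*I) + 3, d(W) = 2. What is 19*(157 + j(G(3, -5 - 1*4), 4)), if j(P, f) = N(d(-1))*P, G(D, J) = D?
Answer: 6118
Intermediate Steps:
N(I) = 15 + 10*I² (N(I) = 5*((I² + I*I) + 3) = 5*((I² + I²) + 3) = 5*(2*I² + 3) = 5*(3 + 2*I²) = 15 + 10*I²)
j(P, f) = 55*P (j(P, f) = (15 + 10*2²)*P = (15 + 10*4)*P = (15 + 40)*P = 55*P)
19*(157 + j(G(3, -5 - 1*4), 4)) = 19*(157 + 55*3) = 19*(157 + 165) = 19*322 = 6118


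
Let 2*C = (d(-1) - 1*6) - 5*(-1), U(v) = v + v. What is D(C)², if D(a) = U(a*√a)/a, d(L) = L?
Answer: -4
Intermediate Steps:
U(v) = 2*v
C = -1 (C = ((-1 - 1*6) - 5*(-1))/2 = ((-1 - 6) + 5)/2 = (-7 + 5)/2 = (½)*(-2) = -1)
D(a) = 2*√a (D(a) = (2*(a*√a))/a = (2*a^(3/2))/a = 2*√a)
D(C)² = (2*√(-1))² = (2*I)² = -4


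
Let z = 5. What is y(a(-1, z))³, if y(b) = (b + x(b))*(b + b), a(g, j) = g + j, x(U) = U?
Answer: 262144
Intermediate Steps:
y(b) = 4*b² (y(b) = (b + b)*(b + b) = (2*b)*(2*b) = 4*b²)
y(a(-1, z))³ = (4*(-1 + 5)²)³ = (4*4²)³ = (4*16)³ = 64³ = 262144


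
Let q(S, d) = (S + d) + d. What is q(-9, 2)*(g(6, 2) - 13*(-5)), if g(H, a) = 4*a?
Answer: -365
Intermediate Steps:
q(S, d) = S + 2*d
q(-9, 2)*(g(6, 2) - 13*(-5)) = (-9 + 2*2)*(4*2 - 13*(-5)) = (-9 + 4)*(8 + 65) = -5*73 = -365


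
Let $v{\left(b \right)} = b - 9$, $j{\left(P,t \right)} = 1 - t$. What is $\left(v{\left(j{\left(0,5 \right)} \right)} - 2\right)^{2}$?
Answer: $225$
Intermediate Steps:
$v{\left(b \right)} = -9 + b$
$\left(v{\left(j{\left(0,5 \right)} \right)} - 2\right)^{2} = \left(\left(-9 + \left(1 - 5\right)\right) - 2\right)^{2} = \left(\left(-9 + \left(1 - 5\right)\right) + \left(-2 + 0\right)\right)^{2} = \left(\left(-9 - 4\right) - 2\right)^{2} = \left(-13 - 2\right)^{2} = \left(-15\right)^{2} = 225$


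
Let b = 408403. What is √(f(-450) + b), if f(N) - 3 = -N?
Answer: 14*√2086 ≈ 639.42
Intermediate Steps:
f(N) = 3 - N
√(f(-450) + b) = √((3 - 1*(-450)) + 408403) = √((3 + 450) + 408403) = √(453 + 408403) = √408856 = 14*√2086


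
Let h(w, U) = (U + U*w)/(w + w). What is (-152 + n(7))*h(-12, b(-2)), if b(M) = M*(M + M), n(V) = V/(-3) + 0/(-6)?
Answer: -5093/9 ≈ -565.89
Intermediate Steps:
n(V) = -V/3 (n(V) = V*(-⅓) + 0*(-⅙) = -V/3 + 0 = -V/3)
b(M) = 2*M² (b(M) = M*(2*M) = 2*M²)
h(w, U) = (U + U*w)/(2*w) (h(w, U) = (U + U*w)/((2*w)) = (U + U*w)*(1/(2*w)) = (U + U*w)/(2*w))
(-152 + n(7))*h(-12, b(-2)) = (-152 - ⅓*7)*((½)*(2*(-2)²)*(1 - 12)/(-12)) = (-152 - 7/3)*((½)*(2*4)*(-1/12)*(-11)) = -463*8*(-1)*(-11)/(6*12) = -463/3*11/3 = -5093/9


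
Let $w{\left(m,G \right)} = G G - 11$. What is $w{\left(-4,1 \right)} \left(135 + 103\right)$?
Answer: $-2380$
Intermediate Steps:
$w{\left(m,G \right)} = -11 + G^{2}$ ($w{\left(m,G \right)} = G^{2} - 11 = -11 + G^{2}$)
$w{\left(-4,1 \right)} \left(135 + 103\right) = \left(-11 + 1^{2}\right) \left(135 + 103\right) = \left(-11 + 1\right) 238 = \left(-10\right) 238 = -2380$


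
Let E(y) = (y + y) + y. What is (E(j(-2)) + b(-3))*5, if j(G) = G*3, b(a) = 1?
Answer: -85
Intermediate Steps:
j(G) = 3*G
E(y) = 3*y (E(y) = 2*y + y = 3*y)
(E(j(-2)) + b(-3))*5 = (3*(3*(-2)) + 1)*5 = (3*(-6) + 1)*5 = (-18 + 1)*5 = -17*5 = -85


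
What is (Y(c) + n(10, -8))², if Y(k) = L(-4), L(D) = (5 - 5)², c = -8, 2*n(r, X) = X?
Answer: 16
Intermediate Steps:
n(r, X) = X/2
L(D) = 0 (L(D) = 0² = 0)
Y(k) = 0
(Y(c) + n(10, -8))² = (0 + (½)*(-8))² = (0 - 4)² = (-4)² = 16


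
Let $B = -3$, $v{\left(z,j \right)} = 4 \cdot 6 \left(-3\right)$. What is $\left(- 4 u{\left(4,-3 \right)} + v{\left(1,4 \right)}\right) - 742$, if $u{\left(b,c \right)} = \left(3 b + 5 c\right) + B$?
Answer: $-790$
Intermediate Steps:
$v{\left(z,j \right)} = -72$ ($v{\left(z,j \right)} = 24 \left(-3\right) = -72$)
$u{\left(b,c \right)} = -3 + 3 b + 5 c$ ($u{\left(b,c \right)} = \left(3 b + 5 c\right) - 3 = -3 + 3 b + 5 c$)
$\left(- 4 u{\left(4,-3 \right)} + v{\left(1,4 \right)}\right) - 742 = \left(- 4 \left(-3 + 3 \cdot 4 + 5 \left(-3\right)\right) - 72\right) - 742 = \left(- 4 \left(-3 + 12 - 15\right) - 72\right) - 742 = \left(\left(-4\right) \left(-6\right) - 72\right) - 742 = \left(24 - 72\right) - 742 = -48 - 742 = -790$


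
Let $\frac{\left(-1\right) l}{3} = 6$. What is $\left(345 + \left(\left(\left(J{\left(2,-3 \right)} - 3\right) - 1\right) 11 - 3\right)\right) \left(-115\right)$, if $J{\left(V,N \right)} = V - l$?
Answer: $-59570$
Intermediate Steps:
$l = -18$ ($l = \left(-3\right) 6 = -18$)
$J{\left(V,N \right)} = 18 + V$ ($J{\left(V,N \right)} = V - -18 = V + 18 = 18 + V$)
$\left(345 + \left(\left(\left(J{\left(2,-3 \right)} - 3\right) - 1\right) 11 - 3\right)\right) \left(-115\right) = \left(345 - \left(3 - \left(\left(\left(18 + 2\right) - 3\right) - 1\right) 11\right)\right) \left(-115\right) = \left(345 - \left(3 - \left(\left(20 - 3\right) - 1\right) 11\right)\right) \left(-115\right) = \left(345 - \left(3 - \left(17 - 1\right) 11\right)\right) \left(-115\right) = \left(345 + \left(16 \cdot 11 - 3\right)\right) \left(-115\right) = \left(345 + \left(176 - 3\right)\right) \left(-115\right) = \left(345 + 173\right) \left(-115\right) = 518 \left(-115\right) = -59570$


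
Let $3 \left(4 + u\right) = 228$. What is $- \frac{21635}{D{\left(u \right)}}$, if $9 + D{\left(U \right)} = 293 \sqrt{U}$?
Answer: $- \frac{21635}{686783} - \frac{12678110 \sqrt{2}}{2060349} \approx -8.7337$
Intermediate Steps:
$u = 72$ ($u = -4 + \frac{1}{3} \cdot 228 = -4 + 76 = 72$)
$D{\left(U \right)} = -9 + 293 \sqrt{U}$
$- \frac{21635}{D{\left(u \right)}} = - \frac{21635}{-9 + 293 \sqrt{72}} = - \frac{21635}{-9 + 293 \cdot 6 \sqrt{2}} = - \frac{21635}{-9 + 1758 \sqrt{2}}$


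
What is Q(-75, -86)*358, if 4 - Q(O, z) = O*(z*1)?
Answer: -2307668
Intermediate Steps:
Q(O, z) = 4 - O*z (Q(O, z) = 4 - O*z*1 = 4 - O*z)
Q(-75, -86)*358 = (4 - 1*(-75)*(-86))*358 = (4 - 6450)*358 = -6446*358 = -2307668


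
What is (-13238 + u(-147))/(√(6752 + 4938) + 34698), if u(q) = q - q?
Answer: -229666062/601969757 + 6619*√11690/601969757 ≈ -0.38034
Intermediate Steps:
u(q) = 0
(-13238 + u(-147))/(√(6752 + 4938) + 34698) = (-13238 + 0)/(√(6752 + 4938) + 34698) = -13238/(√11690 + 34698) = -13238/(34698 + √11690)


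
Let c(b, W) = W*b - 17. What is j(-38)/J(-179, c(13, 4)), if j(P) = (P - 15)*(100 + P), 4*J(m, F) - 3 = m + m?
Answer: 13144/355 ≈ 37.025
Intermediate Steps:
c(b, W) = -17 + W*b
J(m, F) = 3/4 + m/2 (J(m, F) = 3/4 + (m + m)/4 = 3/4 + (2*m)/4 = 3/4 + m/2)
j(P) = (-15 + P)*(100 + P)
j(-38)/J(-179, c(13, 4)) = (-1500 + (-38)**2 + 85*(-38))/(3/4 + (1/2)*(-179)) = (-1500 + 1444 - 3230)/(3/4 - 179/2) = -3286/(-355/4) = -3286*(-4/355) = 13144/355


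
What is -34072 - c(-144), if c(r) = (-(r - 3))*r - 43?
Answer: -12861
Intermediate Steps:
c(r) = -43 + r*(3 - r) (c(r) = (-(-3 + r))*r - 43 = (3 - r)*r - 43 = r*(3 - r) - 43 = -43 + r*(3 - r))
-34072 - c(-144) = -34072 - (-43 - 1*(-144)**2 + 3*(-144)) = -34072 - (-43 - 1*20736 - 432) = -34072 - (-43 - 20736 - 432) = -34072 - 1*(-21211) = -34072 + 21211 = -12861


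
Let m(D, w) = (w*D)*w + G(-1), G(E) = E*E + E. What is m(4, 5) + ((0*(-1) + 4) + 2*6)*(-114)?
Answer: -1724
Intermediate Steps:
G(E) = E + E² (G(E) = E² + E = E + E²)
m(D, w) = D*w² (m(D, w) = (w*D)*w - (1 - 1) = (D*w)*w - 1*0 = D*w² + 0 = D*w²)
m(4, 5) + ((0*(-1) + 4) + 2*6)*(-114) = 4*5² + ((0*(-1) + 4) + 2*6)*(-114) = 4*25 + ((0 + 4) + 12)*(-114) = 100 + (4 + 12)*(-114) = 100 + 16*(-114) = 100 - 1824 = -1724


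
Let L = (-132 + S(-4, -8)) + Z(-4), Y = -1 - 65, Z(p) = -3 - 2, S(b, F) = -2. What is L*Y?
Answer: 9174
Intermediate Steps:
Z(p) = -5
Y = -66
L = -139 (L = (-132 - 2) - 5 = -134 - 5 = -139)
L*Y = -139*(-66) = 9174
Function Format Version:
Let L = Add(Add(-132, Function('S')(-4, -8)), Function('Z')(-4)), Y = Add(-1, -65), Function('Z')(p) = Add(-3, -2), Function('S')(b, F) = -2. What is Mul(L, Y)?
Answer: 9174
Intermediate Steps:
Function('Z')(p) = -5
Y = -66
L = -139 (L = Add(Add(-132, -2), -5) = Add(-134, -5) = -139)
Mul(L, Y) = Mul(-139, -66) = 9174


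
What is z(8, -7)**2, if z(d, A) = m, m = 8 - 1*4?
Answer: 16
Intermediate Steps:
m = 4 (m = 8 - 4 = 4)
z(d, A) = 4
z(8, -7)**2 = 4**2 = 16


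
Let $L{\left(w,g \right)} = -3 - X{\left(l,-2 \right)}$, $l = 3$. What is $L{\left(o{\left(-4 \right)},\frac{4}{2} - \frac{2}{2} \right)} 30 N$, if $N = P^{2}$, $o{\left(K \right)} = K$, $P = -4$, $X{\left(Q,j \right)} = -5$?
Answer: $960$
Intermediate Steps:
$N = 16$ ($N = \left(-4\right)^{2} = 16$)
$L{\left(w,g \right)} = 2$ ($L{\left(w,g \right)} = -3 - -5 = -3 + 5 = 2$)
$L{\left(o{\left(-4 \right)},\frac{4}{2} - \frac{2}{2} \right)} 30 N = 2 \cdot 30 \cdot 16 = 60 \cdot 16 = 960$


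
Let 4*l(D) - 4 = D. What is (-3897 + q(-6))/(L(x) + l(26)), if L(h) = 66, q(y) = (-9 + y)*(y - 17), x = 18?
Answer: -2368/49 ≈ -48.327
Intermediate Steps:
l(D) = 1 + D/4
q(y) = (-17 + y)*(-9 + y) (q(y) = (-9 + y)*(-17 + y) = (-17 + y)*(-9 + y))
(-3897 + q(-6))/(L(x) + l(26)) = (-3897 + (153 + (-6)**2 - 26*(-6)))/(66 + (1 + (1/4)*26)) = (-3897 + (153 + 36 + 156))/(66 + (1 + 13/2)) = (-3897 + 345)/(66 + 15/2) = -3552/147/2 = -3552*2/147 = -2368/49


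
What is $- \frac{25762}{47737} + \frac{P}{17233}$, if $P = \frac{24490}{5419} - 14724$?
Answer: $- \frac{6213535931016}{4457949676099} \approx -1.3938$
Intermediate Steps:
$P = - \frac{79764866}{5419}$ ($P = 24490 \cdot \frac{1}{5419} - 14724 = \frac{24490}{5419} - 14724 = - \frac{79764866}{5419} \approx -14719.0$)
$- \frac{25762}{47737} + \frac{P}{17233} = - \frac{25762}{47737} - \frac{79764866}{5419 \cdot 17233} = \left(-25762\right) \frac{1}{47737} - \frac{79764866}{93385627} = - \frac{25762}{47737} - \frac{79764866}{93385627} = - \frac{6213535931016}{4457949676099}$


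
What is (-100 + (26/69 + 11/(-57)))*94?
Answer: -12300746/1311 ≈ -9382.7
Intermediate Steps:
(-100 + (26/69 + 11/(-57)))*94 = (-100 + (26*(1/69) + 11*(-1/57)))*94 = (-100 + (26/69 - 11/57))*94 = (-100 + 241/1311)*94 = -130859/1311*94 = -12300746/1311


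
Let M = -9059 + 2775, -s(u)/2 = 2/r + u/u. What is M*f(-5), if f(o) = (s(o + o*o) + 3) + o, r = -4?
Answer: 18852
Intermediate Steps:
s(u) = -1 (s(u) = -2*(2/(-4) + u/u) = -2*(2*(-¼) + 1) = -2*(-½ + 1) = -2*½ = -1)
f(o) = 2 + o (f(o) = (-1 + 3) + o = 2 + o)
M = -6284
M*f(-5) = -6284*(2 - 5) = -6284*(-3) = 18852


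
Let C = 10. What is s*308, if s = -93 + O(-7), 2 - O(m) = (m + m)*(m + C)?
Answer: -15092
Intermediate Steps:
O(m) = 2 - 2*m*(10 + m) (O(m) = 2 - (m + m)*(m + 10) = 2 - 2*m*(10 + m))
s = -49 (s = -93 + (2 - 20*(-7) - 2*(-7)²) = -93 + (2 + 140 - 2*49) = -93 + (2 + 140 - 98) = -93 + 44 = -49)
s*308 = -49*308 = -15092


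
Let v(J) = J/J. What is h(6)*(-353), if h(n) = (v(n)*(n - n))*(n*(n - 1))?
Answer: 0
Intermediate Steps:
v(J) = 1
h(n) = 0 (h(n) = (1*(n - n))*(n*(n - 1)) = (1*0)*(n*(-1 + n)) = 0*(n*(-1 + n)) = 0)
h(6)*(-353) = 0*(-353) = 0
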